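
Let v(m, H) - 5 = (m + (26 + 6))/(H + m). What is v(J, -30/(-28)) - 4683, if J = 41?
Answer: -2754320/589 ≈ -4676.3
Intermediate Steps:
v(m, H) = 5 + (32 + m)/(H + m) (v(m, H) = 5 + (m + (26 + 6))/(H + m) = 5 + (m + 32)/(H + m) = 5 + (32 + m)/(H + m))
v(J, -30/(-28)) - 4683 = (32 + 5*(-30/(-28)) + 6*41)/(-30/(-28) + 41) - 4683 = (32 + 5*(-30*(-1/28)) + 246)/(-30*(-1/28) + 41) - 4683 = (32 + 5*(15/14) + 246)/(15/14 + 41) - 4683 = (32 + 75/14 + 246)/(589/14) - 4683 = (14/589)*(3967/14) - 4683 = 3967/589 - 4683 = -2754320/589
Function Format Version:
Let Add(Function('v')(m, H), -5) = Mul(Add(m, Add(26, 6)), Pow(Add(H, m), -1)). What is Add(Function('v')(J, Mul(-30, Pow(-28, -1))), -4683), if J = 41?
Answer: Rational(-2754320, 589) ≈ -4676.3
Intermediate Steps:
Function('v')(m, H) = Add(5, Mul(Pow(Add(H, m), -1), Add(32, m))) (Function('v')(m, H) = Add(5, Mul(Add(m, Add(26, 6)), Pow(Add(H, m), -1))) = Add(5, Mul(Add(m, 32), Pow(Add(H, m), -1))) = Add(5, Mul(Add(32, m), Pow(Add(H, m), -1))) = Add(5, Mul(Pow(Add(H, m), -1), Add(32, m))))
Add(Function('v')(J, Mul(-30, Pow(-28, -1))), -4683) = Add(Mul(Pow(Add(Mul(-30, Pow(-28, -1)), 41), -1), Add(32, Mul(5, Mul(-30, Pow(-28, -1))), Mul(6, 41))), -4683) = Add(Mul(Pow(Add(Mul(-30, Rational(-1, 28)), 41), -1), Add(32, Mul(5, Mul(-30, Rational(-1, 28))), 246)), -4683) = Add(Mul(Pow(Add(Rational(15, 14), 41), -1), Add(32, Mul(5, Rational(15, 14)), 246)), -4683) = Add(Mul(Pow(Rational(589, 14), -1), Add(32, Rational(75, 14), 246)), -4683) = Add(Mul(Rational(14, 589), Rational(3967, 14)), -4683) = Add(Rational(3967, 589), -4683) = Rational(-2754320, 589)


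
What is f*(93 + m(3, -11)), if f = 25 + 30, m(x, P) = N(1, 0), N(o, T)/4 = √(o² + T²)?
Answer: 5335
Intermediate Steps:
N(o, T) = 4*√(T² + o²) (N(o, T) = 4*√(o² + T²) = 4*√(T² + o²))
m(x, P) = 4 (m(x, P) = 4*√(0² + 1²) = 4*√(0 + 1) = 4*√1 = 4*1 = 4)
f = 55
f*(93 + m(3, -11)) = 55*(93 + 4) = 55*97 = 5335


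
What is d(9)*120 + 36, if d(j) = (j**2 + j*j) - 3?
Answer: 19116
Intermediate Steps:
d(j) = -3 + 2*j**2 (d(j) = (j**2 + j**2) - 3 = 2*j**2 - 3 = -3 + 2*j**2)
d(9)*120 + 36 = (-3 + 2*9**2)*120 + 36 = (-3 + 2*81)*120 + 36 = (-3 + 162)*120 + 36 = 159*120 + 36 = 19080 + 36 = 19116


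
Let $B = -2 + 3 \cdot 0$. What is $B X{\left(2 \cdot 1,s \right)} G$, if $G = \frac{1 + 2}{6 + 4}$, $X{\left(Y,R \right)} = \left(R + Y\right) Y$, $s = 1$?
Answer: $- \frac{18}{5} \approx -3.6$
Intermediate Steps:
$X{\left(Y,R \right)} = Y \left(R + Y\right)$
$G = \frac{3}{10} \approx 0.3$
$B = -2$ ($B = -2 + 0 = -2$)
$B X{\left(2 \cdot 1,s \right)} G = - 2 \cdot 2 \cdot 1 \left(1 + 2 \cdot 1\right) \frac{3}{10} = - 2 \cdot 2 \left(1 + 2\right) \frac{3}{10} = - 2 \cdot 2 \cdot 3 \cdot \frac{3}{10} = \left(-2\right) 6 \cdot \frac{3}{10} = \left(-12\right) \frac{3}{10} = - \frac{18}{5}$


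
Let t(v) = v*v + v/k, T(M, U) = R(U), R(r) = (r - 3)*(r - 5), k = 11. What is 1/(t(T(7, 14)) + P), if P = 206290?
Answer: 1/216100 ≈ 4.6275e-6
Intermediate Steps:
R(r) = (-5 + r)*(-3 + r) (R(r) = (-3 + r)*(-5 + r) = (-5 + r)*(-3 + r))
T(M, U) = 15 + U² - 8*U
t(v) = v² + v/11 (t(v) = v*v + v/11 = v² + v*(1/11) = v² + v/11)
1/(t(T(7, 14)) + P) = 1/((15 + 14² - 8*14)*(1/11 + (15 + 14² - 8*14)) + 206290) = 1/((15 + 196 - 112)*(1/11 + (15 + 196 - 112)) + 206290) = 1/(99*(1/11 + 99) + 206290) = 1/(99*(1090/11) + 206290) = 1/(9810 + 206290) = 1/216100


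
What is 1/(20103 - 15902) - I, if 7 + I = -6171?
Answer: 25953779/4201 ≈ 6178.0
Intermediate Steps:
I = -6178 (I = -7 - 6171 = -6178)
1/(20103 - 15902) - I = 1/(20103 - 15902) - 1*(-6178) = 1/4201 + 6178 = 25953779/4201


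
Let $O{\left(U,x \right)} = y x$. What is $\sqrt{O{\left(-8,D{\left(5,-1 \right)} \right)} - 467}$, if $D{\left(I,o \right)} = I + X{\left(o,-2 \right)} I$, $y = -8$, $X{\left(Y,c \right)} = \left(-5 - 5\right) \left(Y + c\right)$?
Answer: $i \sqrt{1707} \approx 41.316 i$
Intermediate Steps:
$X{\left(Y,c \right)} = - 10 Y - 10 c$ ($X{\left(Y,c \right)} = - 10 \left(Y + c\right) = - 10 Y - 10 c$)
$D{\left(I,o \right)} = I + I \left(20 - 10 o\right)$ ($D{\left(I,o \right)} = I + \left(- 10 o - -20\right) I = I + \left(- 10 o + 20\right) I = I + \left(20 - 10 o\right) I = I + I \left(20 - 10 o\right)$)
$O{\left(U,x \right)} = - 8 x$
$\sqrt{O{\left(-8,D{\left(5,-1 \right)} \right)} - 467} = \sqrt{- 8 \cdot 5 \left(21 - -10\right) - 467} = \sqrt{- 8 \cdot 5 \left(21 + 10\right) - 467} = \sqrt{- 8 \cdot 5 \cdot 31 - 467} = \sqrt{\left(-8\right) 155 - 467} = \sqrt{-1240 - 467} = \sqrt{-1707} = i \sqrt{1707}$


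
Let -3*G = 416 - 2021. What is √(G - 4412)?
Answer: I*√3877 ≈ 62.266*I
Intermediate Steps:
G = 535 (G = -(416 - 2021)/3 = -⅓*(-1605) = 535)
√(G - 4412) = √(535 - 4412) = √(-3877) = I*√3877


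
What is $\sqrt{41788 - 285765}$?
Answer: $i \sqrt{243977} \approx 493.94 i$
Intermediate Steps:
$\sqrt{41788 - 285765} = \sqrt{-243977} = i \sqrt{243977}$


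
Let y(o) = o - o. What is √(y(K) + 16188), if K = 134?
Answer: 2*√4047 ≈ 127.23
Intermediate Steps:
y(o) = 0
√(y(K) + 16188) = √(0 + 16188) = √16188 = 2*√4047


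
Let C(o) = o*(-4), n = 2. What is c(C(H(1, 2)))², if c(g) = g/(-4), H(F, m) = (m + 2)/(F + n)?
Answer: 16/9 ≈ 1.7778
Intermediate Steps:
H(F, m) = (2 + m)/(2 + F) (H(F, m) = (m + 2)/(F + 2) = (2 + m)/(2 + F))
C(o) = -4*o
c(g) = -g/4 (c(g) = g*(-¼) = -g/4)
c(C(H(1, 2)))² = (-(-1)*(2 + 2)/(2 + 1))² = (-(-1)*4/3)² = (-¼*(-16/3))² = (4/3)² = 16/9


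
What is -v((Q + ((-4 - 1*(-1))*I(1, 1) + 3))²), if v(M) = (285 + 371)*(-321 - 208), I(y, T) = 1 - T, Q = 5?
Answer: 347024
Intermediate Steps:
v(M) = -347024 (v(M) = 656*(-529) = -347024)
-v((Q + ((-4 - 1*(-1))*I(1, 1) + 3))²) = -1*(-347024) = 347024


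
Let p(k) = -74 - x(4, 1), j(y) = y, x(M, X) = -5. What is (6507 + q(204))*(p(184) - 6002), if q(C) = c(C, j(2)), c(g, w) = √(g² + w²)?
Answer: -39503997 - 12142*√10405 ≈ -4.0743e+7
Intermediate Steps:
q(C) = √(4 + C²) (q(C) = √(C² + 2²) = √(C² + 4) = √(4 + C²))
p(k) = -69 (p(k) = -74 - 1*(-5) = -74 + 5 = -69)
(6507 + q(204))*(p(184) - 6002) = (6507 + √(4 + 204²))*(-69 - 6002) = (6507 + √(4 + 41616))*(-6071) = (6507 + √41620)*(-6071) = (6507 + 2*√10405)*(-6071) = -39503997 - 12142*√10405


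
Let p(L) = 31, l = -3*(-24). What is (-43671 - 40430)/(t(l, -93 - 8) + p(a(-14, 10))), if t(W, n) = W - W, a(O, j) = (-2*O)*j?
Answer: -84101/31 ≈ -2712.9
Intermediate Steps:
a(O, j) = -2*O*j
l = 72
t(W, n) = 0
(-43671 - 40430)/(t(l, -93 - 8) + p(a(-14, 10))) = (-43671 - 40430)/(0 + 31) = -84101/31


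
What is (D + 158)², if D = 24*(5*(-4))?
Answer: 103684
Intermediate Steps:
D = -480 (D = 24*(-20) = -480)
(D + 158)² = (-480 + 158)² = (-322)² = 103684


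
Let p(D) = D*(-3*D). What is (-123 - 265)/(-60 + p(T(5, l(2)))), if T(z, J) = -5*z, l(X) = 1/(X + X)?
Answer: 388/1935 ≈ 0.20052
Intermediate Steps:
l(X) = 1/(2*X)
p(D) = -3*D²
(-123 - 265)/(-60 + p(T(5, l(2)))) = (-123 - 265)/(-60 - 3*(-5*5)²) = -388/(-60 - 3*(-25)²) = -388/(-60 - 3*625) = -388/(-60 - 1875) = -388/(-1935) = -388*(-1/1935) = 388/1935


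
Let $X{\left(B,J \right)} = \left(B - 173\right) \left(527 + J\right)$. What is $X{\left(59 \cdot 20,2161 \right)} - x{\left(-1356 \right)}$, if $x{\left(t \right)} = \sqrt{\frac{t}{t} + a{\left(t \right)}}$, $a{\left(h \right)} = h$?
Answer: $2706816 - i \sqrt{1355} \approx 2.7068 \cdot 10^{6} - 36.81 i$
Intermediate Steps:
$x{\left(t \right)} = \sqrt{1 + t}$ ($x{\left(t \right)} = \sqrt{\frac{t}{t} + t} = \sqrt{1 + t}$)
$X{\left(B,J \right)} = \left(-173 + B\right) \left(527 + J\right)$
$X{\left(59 \cdot 20,2161 \right)} - x{\left(-1356 \right)} = \left(-91171 - 373853 + 527 \cdot 59 \cdot 20 + 59 \cdot 20 \cdot 2161\right) - \sqrt{1 - 1356} = \left(-91171 - 373853 + 527 \cdot 1180 + 1180 \cdot 2161\right) - \sqrt{-1355} = \left(-91171 - 373853 + 621860 + 2549980\right) - i \sqrt{1355} = 2706816 - i \sqrt{1355}$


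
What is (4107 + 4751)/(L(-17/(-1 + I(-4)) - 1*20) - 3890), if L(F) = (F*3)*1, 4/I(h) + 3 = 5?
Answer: -8858/4001 ≈ -2.2139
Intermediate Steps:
I(h) = 2 (I(h) = 4/(-3 + 5) = 4/2 = 4*(½) = 2)
L(F) = 3*F (L(F) = (3*F)*1 = 3*F)
(4107 + 4751)/(L(-17/(-1 + I(-4)) - 1*20) - 3890) = (4107 + 4751)/(3*(-17/(-1 + 2) - 1*20) - 3890) = 8858/(3*(-17/1 - 20) - 3890) = 8858/(3*(1*(-17) - 20) - 3890) = 8858/(3*(-17 - 20) - 3890) = 8858/(3*(-37) - 3890) = 8858/(-111 - 3890) = 8858/(-4001) = 8858*(-1/4001) = -8858/4001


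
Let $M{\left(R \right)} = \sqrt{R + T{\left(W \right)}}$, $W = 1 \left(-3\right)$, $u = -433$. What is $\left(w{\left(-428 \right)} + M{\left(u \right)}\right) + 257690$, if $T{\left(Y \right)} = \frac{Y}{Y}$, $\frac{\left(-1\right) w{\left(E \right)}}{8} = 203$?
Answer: $256066 + 12 i \sqrt{3} \approx 2.5607 \cdot 10^{5} + 20.785 i$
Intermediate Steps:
$w{\left(E \right)} = -1624$ ($w{\left(E \right)} = \left(-8\right) 203 = -1624$)
$W = -3$
$T{\left(Y \right)} = 1$
$M{\left(R \right)} = \sqrt{1 + R}$ ($M{\left(R \right)} = \sqrt{R + 1} = \sqrt{1 + R}$)
$\left(w{\left(-428 \right)} + M{\left(u \right)}\right) + 257690 = \left(-1624 + \sqrt{1 - 433}\right) + 257690 = \left(-1624 + \sqrt{-432}\right) + 257690 = \left(-1624 + 12 i \sqrt{3}\right) + 257690 = 256066 + 12 i \sqrt{3}$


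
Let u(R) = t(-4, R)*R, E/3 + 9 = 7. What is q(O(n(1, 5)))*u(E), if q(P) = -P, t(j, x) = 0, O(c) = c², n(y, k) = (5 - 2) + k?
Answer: 0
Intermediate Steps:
n(y, k) = 3 + k
E = -6 (E = -27 + 3*7 = -27 + 21 = -6)
u(R) = 0 (u(R) = 0*R = 0)
q(O(n(1, 5)))*u(E) = -(3 + 5)²*0 = -1*8²*0 = -1*64*0 = -64*0 = 0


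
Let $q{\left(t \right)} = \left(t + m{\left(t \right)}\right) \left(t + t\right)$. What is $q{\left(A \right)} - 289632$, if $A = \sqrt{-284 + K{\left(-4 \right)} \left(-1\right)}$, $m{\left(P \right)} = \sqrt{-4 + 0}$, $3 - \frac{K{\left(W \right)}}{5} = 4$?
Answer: $-290190 - 12 \sqrt{31} \approx -2.9026 \cdot 10^{5}$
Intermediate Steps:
$K{\left(W \right)} = -5$ ($K{\left(W \right)} = 15 - 20 = -5$)
$m{\left(P \right)} = 2 i$ ($m{\left(P \right)} = \sqrt{-4} = 2 i$)
$A = 3 i \sqrt{31}$ ($A = \sqrt{-284 - -5} = \sqrt{-284 + 5} = \sqrt{-279} = 3 i \sqrt{31} \approx 16.703 i$)
$q{\left(t \right)} = 2 t \left(t + 2 i\right)$ ($q{\left(t \right)} = \left(t + 2 i\right) \left(t + t\right) = \left(t + 2 i\right) 2 t = 2 t \left(t + 2 i\right)$)
$q{\left(A \right)} - 289632 = 2 \cdot 3 i \sqrt{31} \left(3 i \sqrt{31} + 2 i\right) - 289632 = 2 \cdot 3 i \sqrt{31} \left(2 i + 3 i \sqrt{31}\right) - 289632 = 6 i \sqrt{31} \left(2 i + 3 i \sqrt{31}\right) - 289632 = -289632 + 6 i \sqrt{31} \left(2 i + 3 i \sqrt{31}\right)$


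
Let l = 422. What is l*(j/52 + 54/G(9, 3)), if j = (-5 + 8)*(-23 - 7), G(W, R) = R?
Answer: 89253/13 ≈ 6865.6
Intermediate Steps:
j = -90 (j = 3*(-30) = -90)
l*(j/52 + 54/G(9, 3)) = 422*(-90/52 + 54/3) = 422*(-90*1/52 + 54*(1/3)) = 422*(-45/26 + 18) = 422*(423/26) = 89253/13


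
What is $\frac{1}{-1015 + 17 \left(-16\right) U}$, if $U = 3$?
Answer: $- \frac{1}{1831} \approx -0.00054615$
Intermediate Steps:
$\frac{1}{-1015 + 17 \left(-16\right) U} = \frac{1}{-1015 + 17 \left(-16\right) 3} = \frac{1}{-1015 - 816} = \frac{1}{-1831} = - \frac{1}{1831}$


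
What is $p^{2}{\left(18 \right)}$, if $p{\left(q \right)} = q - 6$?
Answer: $144$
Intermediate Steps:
$p{\left(q \right)} = -6 + q$
$p^{2}{\left(18 \right)} = \left(-6 + 18\right)^{2} = 12^{2} = 144$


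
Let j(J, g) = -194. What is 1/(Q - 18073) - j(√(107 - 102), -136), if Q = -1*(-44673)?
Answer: 5160401/26600 ≈ 194.00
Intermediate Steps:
Q = 44673
1/(Q - 18073) - j(√(107 - 102), -136) = 1/(44673 - 18073) - 1*(-194) = 1/26600 + 194 = 5160401/26600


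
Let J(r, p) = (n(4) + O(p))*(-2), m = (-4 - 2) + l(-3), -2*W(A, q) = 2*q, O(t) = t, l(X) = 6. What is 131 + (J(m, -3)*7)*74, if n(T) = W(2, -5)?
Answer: -1941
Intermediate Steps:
W(A, q) = -q
n(T) = 5 (n(T) = -1*(-5) = 5)
m = 0 (m = (-4 - 2) + 6 = -6 + 6 = 0)
J(r, p) = -10 - 2*p (J(r, p) = (5 + p)*(-2) = -10 - 2*p)
131 + (J(m, -3)*7)*74 = 131 + ((-10 - 2*(-3))*7)*74 = 131 + ((-10 + 6)*7)*74 = 131 - 4*7*74 = 131 - 28*74 = 131 - 2072 = -1941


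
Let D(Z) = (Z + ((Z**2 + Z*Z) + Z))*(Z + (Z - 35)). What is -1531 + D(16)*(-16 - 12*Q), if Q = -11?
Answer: -190843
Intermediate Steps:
D(Z) = (-35 + 2*Z)*(2*Z + 2*Z**2) (D(Z) = (Z + ((Z**2 + Z**2) + Z))*(Z + (-35 + Z)) = (Z + (2*Z**2 + Z))*(-35 + 2*Z) = (Z + (Z + 2*Z**2))*(-35 + 2*Z) = (2*Z + 2*Z**2)*(-35 + 2*Z) = (-35 + 2*Z)*(2*Z + 2*Z**2))
-1531 + D(16)*(-16 - 12*Q) = -1531 + (2*16*(-35 - 33*16 + 2*16**2))*(-16 - 12*(-11)) = -1531 + (2*16*(-35 - 528 + 2*256))*(-16 + 132) = -1531 + (2*16*(-35 - 528 + 512))*116 = -1531 + (2*16*(-51))*116 = -1531 - 1632*116 = -1531 - 189312 = -190843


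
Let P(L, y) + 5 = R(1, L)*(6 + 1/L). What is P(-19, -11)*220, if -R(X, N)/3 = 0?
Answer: -1100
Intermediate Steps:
R(X, N) = 0 (R(X, N) = -3*0 = 0)
P(L, y) = -5 (P(L, y) = -5 + 0*(6 + 1/L) = -5 + 0 = -5)
P(-19, -11)*220 = -5*220 = -1100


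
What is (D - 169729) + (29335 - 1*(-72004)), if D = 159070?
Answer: 90680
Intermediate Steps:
(D - 169729) + (29335 - 1*(-72004)) = (159070 - 169729) + (29335 - 1*(-72004)) = -10659 + (29335 + 72004) = -10659 + 101339 = 90680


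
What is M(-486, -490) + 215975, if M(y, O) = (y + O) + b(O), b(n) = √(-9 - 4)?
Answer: 214999 + I*√13 ≈ 2.15e+5 + 3.6056*I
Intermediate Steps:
b(n) = I*√13 (b(n) = √(-13) = I*√13)
M(y, O) = O + y + I*√13 (M(y, O) = (y + O) + I*√13 = (O + y) + I*√13 = O + y + I*√13)
M(-486, -490) + 215975 = (-490 - 486 + I*√13) + 215975 = (-976 + I*√13) + 215975 = 214999 + I*√13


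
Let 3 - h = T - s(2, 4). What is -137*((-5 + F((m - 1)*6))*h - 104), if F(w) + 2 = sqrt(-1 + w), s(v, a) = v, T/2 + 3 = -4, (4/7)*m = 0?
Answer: 32469 - 2603*I*sqrt(7) ≈ 32469.0 - 6886.9*I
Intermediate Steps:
m = 0 (m = (7/4)*0 = 0)
T = -14 (T = -6 + 2*(-4) = -6 - 8 = -14)
F(w) = -2 + sqrt(-1 + w)
h = 19 (h = 3 - (-14 - 1*2) = 3 - (-14 - 2) = 3 - 1*(-16) = 3 + 16 = 19)
-137*((-5 + F((m - 1)*6))*h - 104) = -137*((-5 + (-2 + sqrt(-1 + (0 - 1)*6)))*19 - 104) = -137*((-5 + (-2 + sqrt(-1 - 1*6)))*19 - 104) = -137*((-5 + (-2 + sqrt(-1 - 6)))*19 - 104) = -137*((-5 + (-2 + sqrt(-7)))*19 - 104) = -137*((-5 + (-2 + I*sqrt(7)))*19 - 104) = -137*((-7 + I*sqrt(7))*19 - 104) = -137*((-133 + 19*I*sqrt(7)) - 104) = -137*(-237 + 19*I*sqrt(7)) = 32469 - 2603*I*sqrt(7)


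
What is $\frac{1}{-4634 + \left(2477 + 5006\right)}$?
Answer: $\frac{1}{2849} \approx 0.000351$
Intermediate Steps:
$\frac{1}{-4634 + \left(2477 + 5006\right)} = \frac{1}{-4634 + 7483} = \frac{1}{2849}$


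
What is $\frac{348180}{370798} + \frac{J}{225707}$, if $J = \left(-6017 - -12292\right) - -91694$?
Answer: $\frac{57456686261}{41845852093} \approx 1.3731$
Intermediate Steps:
$J = 97969$ ($J = \left(-6017 + 12292\right) + 91694 = 6275 + 91694 = 97969$)
$\frac{348180}{370798} + \frac{J}{225707} = \frac{348180}{370798} + \frac{97969}{225707} = 348180 \cdot \frac{1}{370798} + 97969 \cdot \frac{1}{225707} = \frac{174090}{185399} + \frac{97969}{225707} = \frac{57456686261}{41845852093}$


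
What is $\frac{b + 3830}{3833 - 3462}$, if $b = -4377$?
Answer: $- \frac{547}{371} \approx -1.4744$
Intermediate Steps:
$\frac{b + 3830}{3833 - 3462} = \frac{-4377 + 3830}{3833 - 3462} = - \frac{547}{371}$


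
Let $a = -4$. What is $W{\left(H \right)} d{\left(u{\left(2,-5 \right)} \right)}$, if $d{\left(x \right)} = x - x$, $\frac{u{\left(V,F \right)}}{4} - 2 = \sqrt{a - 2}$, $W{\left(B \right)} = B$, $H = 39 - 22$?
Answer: $0$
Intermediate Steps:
$H = 17$ ($H = 39 - 22 = 17$)
$u{\left(V,F \right)} = 8 + 4 i \sqrt{6}$ ($u{\left(V,F \right)} = 8 + 4 \sqrt{-4 - 2} = 8 + 4 \sqrt{-6} = 8 + 4 i \sqrt{6}$)
$d{\left(x \right)} = 0$
$W{\left(H \right)} d{\left(u{\left(2,-5 \right)} \right)} = 17 \cdot 0 = 0$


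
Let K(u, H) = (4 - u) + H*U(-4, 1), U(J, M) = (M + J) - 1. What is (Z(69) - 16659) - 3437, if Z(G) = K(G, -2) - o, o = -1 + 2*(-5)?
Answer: -20142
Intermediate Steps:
U(J, M) = -1 + J + M (U(J, M) = (J + M) - 1 = -1 + J + M)
o = -11 (o = -1 - 10 = -11)
K(u, H) = 4 - u - 4*H (K(u, H) = (4 - u) + H*(-1 - 4 + 1) = (4 - u) + H*(-4) = (4 - u) - 4*H = 4 - u - 4*H)
Z(G) = 23 - G (Z(G) = (4 - G - 4*(-2)) - 1*(-11) = (4 - G + 8) + 11 = (12 - G) + 11 = 23 - G)
(Z(69) - 16659) - 3437 = ((23 - 1*69) - 16659) - 3437 = ((23 - 69) - 16659) - 3437 = (-46 - 16659) - 3437 = -16705 - 3437 = -20142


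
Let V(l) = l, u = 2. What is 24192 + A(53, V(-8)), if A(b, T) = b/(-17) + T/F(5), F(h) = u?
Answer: 411143/17 ≈ 24185.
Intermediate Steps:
F(h) = 2
A(b, T) = T/2 - b/17 (A(b, T) = b/(-17) + T/2 = b*(-1/17) + T*(1/2) = -b/17 + T/2 = T/2 - b/17)
24192 + A(53, V(-8)) = 24192 + ((1/2)*(-8) - 1/17*53) = 24192 + (-4 - 53/17) = 24192 - 121/17 = 411143/17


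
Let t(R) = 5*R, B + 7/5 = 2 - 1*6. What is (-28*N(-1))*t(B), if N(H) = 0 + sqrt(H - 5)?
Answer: 756*I*sqrt(6) ≈ 1851.8*I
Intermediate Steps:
N(H) = sqrt(-5 + H) (N(H) = 0 + sqrt(-5 + H) = sqrt(-5 + H))
B = -27/5 (B = -7/5 + (2 - 1*6) = -7/5 + (2 - 6) = -7/5 - 4 = -27/5 ≈ -5.4000)
(-28*N(-1))*t(B) = (-28*sqrt(-5 - 1))*(5*(-27/5)) = -28*I*sqrt(6)*(-27) = 756*I*sqrt(6)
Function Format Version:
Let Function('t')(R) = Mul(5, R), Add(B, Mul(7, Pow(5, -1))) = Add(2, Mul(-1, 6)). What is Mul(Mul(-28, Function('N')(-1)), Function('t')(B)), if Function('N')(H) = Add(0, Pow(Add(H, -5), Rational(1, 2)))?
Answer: Mul(756, I, Pow(6, Rational(1, 2))) ≈ Mul(1851.8, I)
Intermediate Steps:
Function('N')(H) = Pow(Add(-5, H), Rational(1, 2)) (Function('N')(H) = Add(0, Pow(Add(-5, H), Rational(1, 2))) = Pow(Add(-5, H), Rational(1, 2)))
B = Rational(-27, 5) (B = Add(Rational(-7, 5), Add(2, Mul(-1, 6))) = Add(Rational(-7, 5), Add(2, -6)) = Add(Rational(-7, 5), -4) = Rational(-27, 5) ≈ -5.4000)
Mul(Mul(-28, Function('N')(-1)), Function('t')(B)) = Mul(Mul(-28, Pow(Add(-5, -1), Rational(1, 2))), Mul(5, Rational(-27, 5))) = Mul(Mul(-28, Pow(-6, Rational(1, 2))), -27) = Mul(Mul(-28, Mul(I, Pow(6, Rational(1, 2)))), -27) = Mul(Mul(-28, I, Pow(6, Rational(1, 2))), -27) = Mul(756, I, Pow(6, Rational(1, 2)))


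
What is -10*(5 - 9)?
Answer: 40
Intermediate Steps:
-10*(5 - 9) = -10*(-4) = 40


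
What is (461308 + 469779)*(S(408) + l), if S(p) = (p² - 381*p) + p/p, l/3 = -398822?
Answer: -1103756153063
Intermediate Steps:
l = -1196466 (l = 3*(-398822) = -1196466)
S(p) = 1 + p² - 381*p (S(p) = (p² - 381*p) + 1 = 1 + p² - 381*p)
(461308 + 469779)*(S(408) + l) = (461308 + 469779)*((1 + 408² - 381*408) - 1196466) = 931087*((1 + 166464 - 155448) - 1196466) = 931087*(11017 - 1196466) = 931087*(-1185449) = -1103756153063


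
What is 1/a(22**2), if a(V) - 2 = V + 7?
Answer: 1/493 ≈ 0.0020284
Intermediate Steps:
a(V) = 9 + V (a(V) = 2 + (V + 7) = 2 + (7 + V) = 9 + V)
1/a(22**2) = 1/(9 + 22**2) = 1/(9 + 484) = 1/493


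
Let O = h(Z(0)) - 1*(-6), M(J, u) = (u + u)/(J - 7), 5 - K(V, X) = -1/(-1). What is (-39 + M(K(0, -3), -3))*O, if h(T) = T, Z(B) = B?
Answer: -222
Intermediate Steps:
K(V, X) = 4 (K(V, X) = 5 - (-1)/(-1) = 5 - (-1)*(-1) = 5 - 1*1 = 5 - 1 = 4)
M(J, u) = 2*u/(-7 + J) (M(J, u) = (2*u)/(-7 + J) = 2*u/(-7 + J))
O = 6 (O = 0 - 1*(-6) = 0 + 6 = 6)
(-39 + M(K(0, -3), -3))*O = (-39 + 2*(-3)/(-7 + 4))*6 = (-39 + 2*(-3)/(-3))*6 = (-39 + 2*(-3)*(-1/3))*6 = (-39 + 2)*6 = -37*6 = -222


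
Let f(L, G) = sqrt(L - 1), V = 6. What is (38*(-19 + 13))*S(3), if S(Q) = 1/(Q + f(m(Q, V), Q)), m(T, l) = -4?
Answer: -342/7 + 114*I*sqrt(5)/7 ≈ -48.857 + 36.416*I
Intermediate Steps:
f(L, G) = sqrt(-1 + L)
S(Q) = 1/(Q + I*sqrt(5)) (S(Q) = 1/(Q + sqrt(-1 - 4)) = 1/(Q + sqrt(-5)) = 1/(Q + I*sqrt(5)))
(38*(-19 + 13))*S(3) = (38*(-19 + 13))/(3 + I*sqrt(5)) = (38*(-6))/(3 + I*sqrt(5)) = -228/(3 + I*sqrt(5))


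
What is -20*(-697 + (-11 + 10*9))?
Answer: 12360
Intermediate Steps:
-20*(-697 + (-11 + 10*9)) = -20*(-697 + (-11 + 90)) = -20*(-697 + 79) = -20*(-618) = 12360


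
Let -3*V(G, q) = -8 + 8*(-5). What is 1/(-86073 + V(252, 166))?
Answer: -1/86057 ≈ -1.1620e-5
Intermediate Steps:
V(G, q) = 16 (V(G, q) = -(-8 + 8*(-5))/3 = -(-8 - 40)/3 = -⅓*(-48) = 16)
1/(-86073 + V(252, 166)) = 1/(-86073 + 16) = 1/(-86057) = -1/86057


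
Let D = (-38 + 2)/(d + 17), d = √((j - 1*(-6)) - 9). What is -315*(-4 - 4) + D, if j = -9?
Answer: 757908/301 + 72*I*√3/301 ≈ 2518.0 + 0.41431*I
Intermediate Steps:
d = 2*I*√3 (d = √((-9 - 1*(-6)) - 9) = √((-9 + 6) - 9) = √(-3 - 9) = √(-12) = 2*I*√3 ≈ 3.4641*I)
D = -36/(17 + 2*I*√3) (D = (-38 + 2)/(2*I*√3 + 17) = -36/(17 + 2*I*√3) ≈ -2.0332 + 0.41431*I)
-315*(-4 - 4) + D = -315*(-4 - 4) + (-612/301 + 72*I*√3/301) = -315*(-8) + (-612/301 + 72*I*√3/301) = -45*(-56) + (-612/301 + 72*I*√3/301) = 2520 + (-612/301 + 72*I*√3/301) = 757908/301 + 72*I*√3/301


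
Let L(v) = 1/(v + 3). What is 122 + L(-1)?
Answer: 245/2 ≈ 122.50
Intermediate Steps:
L(v) = 1/(3 + v)
122 + L(-1) = 122 + 1/(3 - 1) = 122 + 1/2 = 122 + ½ = 245/2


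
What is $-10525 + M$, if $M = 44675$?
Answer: $34150$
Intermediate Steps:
$-10525 + M = -10525 + 44675 = 34150$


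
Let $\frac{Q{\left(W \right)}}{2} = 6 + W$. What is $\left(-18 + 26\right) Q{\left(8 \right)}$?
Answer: $224$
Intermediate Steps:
$Q{\left(W \right)} = 12 + 2 W$ ($Q{\left(W \right)} = 2 \left(6 + W\right) = 12 + 2 W$)
$\left(-18 + 26\right) Q{\left(8 \right)} = \left(-18 + 26\right) \left(12 + 2 \cdot 8\right) = 8 \left(12 + 16\right) = 8 \cdot 28 = 224$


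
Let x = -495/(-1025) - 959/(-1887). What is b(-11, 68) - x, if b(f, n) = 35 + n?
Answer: 39460597/386835 ≈ 102.01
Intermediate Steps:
x = 383408/386835 (x = -495*(-1/1025) - 959*(-1/1887) = 99/205 + 959/1887 = 383408/386835 ≈ 0.99114)
b(-11, 68) - x = (35 + 68) - 1*383408/386835 = 103 - 383408/386835 = 39460597/386835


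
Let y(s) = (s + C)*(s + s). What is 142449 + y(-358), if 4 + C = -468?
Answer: 736729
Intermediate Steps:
C = -472 (C = -4 - 468 = -472)
y(s) = 2*s*(-472 + s) (y(s) = (s - 472)*(s + s) = (-472 + s)*(2*s) = 2*s*(-472 + s))
142449 + y(-358) = 142449 + 2*(-358)*(-472 - 358) = 142449 + 2*(-358)*(-830) = 142449 + 594280 = 736729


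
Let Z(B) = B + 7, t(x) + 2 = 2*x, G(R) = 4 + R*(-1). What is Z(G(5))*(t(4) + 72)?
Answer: 468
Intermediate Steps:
G(R) = 4 - R
t(x) = -2 + 2*x
Z(B) = 7 + B
Z(G(5))*(t(4) + 72) = (7 + (4 - 1*5))*((-2 + 2*4) + 72) = (7 + (4 - 5))*((-2 + 8) + 72) = (7 - 1)*(6 + 72) = 6*78 = 468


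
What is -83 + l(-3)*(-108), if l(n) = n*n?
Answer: -1055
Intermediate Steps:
l(n) = n²
-83 + l(-3)*(-108) = -83 + (-3)²*(-108) = -83 + 9*(-108) = -83 - 972 = -1055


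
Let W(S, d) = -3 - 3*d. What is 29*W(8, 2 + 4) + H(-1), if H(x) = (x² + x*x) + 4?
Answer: -603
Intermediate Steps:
H(x) = 4 + 2*x² (H(x) = (x² + x²) + 4 = 2*x² + 4 = 4 + 2*x²)
29*W(8, 2 + 4) + H(-1) = 29*(-3 - 3*(2 + 4)) + (4 + 2*(-1)²) = 29*(-3 - 3*6) + (4 + 2*1) = 29*(-3 - 18) + (4 + 2) = 29*(-21) + 6 = -609 + 6 = -603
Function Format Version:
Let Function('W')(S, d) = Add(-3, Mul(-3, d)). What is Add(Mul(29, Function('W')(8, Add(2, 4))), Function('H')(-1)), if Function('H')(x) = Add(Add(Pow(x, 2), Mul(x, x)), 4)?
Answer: -603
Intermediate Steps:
Function('H')(x) = Add(4, Mul(2, Pow(x, 2))) (Function('H')(x) = Add(Add(Pow(x, 2), Pow(x, 2)), 4) = Add(Mul(2, Pow(x, 2)), 4) = Add(4, Mul(2, Pow(x, 2))))
Add(Mul(29, Function('W')(8, Add(2, 4))), Function('H')(-1)) = Add(Mul(29, Add(-3, Mul(-3, Add(2, 4)))), Add(4, Mul(2, Pow(-1, 2)))) = Add(Mul(29, Add(-3, Mul(-3, 6))), Add(4, Mul(2, 1))) = Add(Mul(29, Add(-3, -18)), Add(4, 2)) = Add(Mul(29, -21), 6) = Add(-609, 6) = -603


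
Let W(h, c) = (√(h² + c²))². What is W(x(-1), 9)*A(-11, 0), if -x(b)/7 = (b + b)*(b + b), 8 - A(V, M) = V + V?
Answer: 25950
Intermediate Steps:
A(V, M) = 8 - 2*V (A(V, M) = 8 - (V + V) = 8 - 2*V)
x(b) = -28*b² (x(b) = -7*(b + b)*(b + b) = -7*2*b*2*b = -28*b²)
W(h, c) = c² + h² (W(h, c) = (√(c² + h²))² = c² + h²)
W(x(-1), 9)*A(-11, 0) = (9² + (-28*(-1)²)²)*(8 - 2*(-11)) = (81 + (-28*1)²)*(8 + 22) = (81 + (-28)²)*30 = (81 + 784)*30 = 865*30 = 25950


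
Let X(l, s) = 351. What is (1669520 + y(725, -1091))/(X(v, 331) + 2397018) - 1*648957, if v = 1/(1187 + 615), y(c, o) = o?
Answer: -518595908568/799123 ≈ -6.4896e+5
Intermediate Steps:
v = 1/1802 ≈ 0.00055494
(1669520 + y(725, -1091))/(X(v, 331) + 2397018) - 1*648957 = (1669520 - 1091)/(351 + 2397018) - 1*648957 = 1668429/2397369 - 648957 = 1668429*(1/2397369) - 648957 = 556143/799123 - 648957 = -518595908568/799123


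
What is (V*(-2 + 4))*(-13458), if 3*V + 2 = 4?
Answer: -17944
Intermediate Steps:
V = ⅔ (V = -⅔ + (⅓)*4 = -⅔ + 4/3 = ⅔ ≈ 0.66667)
(V*(-2 + 4))*(-13458) = (2*(-2 + 4)/3)*(-13458) = ((⅔)*2)*(-13458) = (4/3)*(-13458) = -17944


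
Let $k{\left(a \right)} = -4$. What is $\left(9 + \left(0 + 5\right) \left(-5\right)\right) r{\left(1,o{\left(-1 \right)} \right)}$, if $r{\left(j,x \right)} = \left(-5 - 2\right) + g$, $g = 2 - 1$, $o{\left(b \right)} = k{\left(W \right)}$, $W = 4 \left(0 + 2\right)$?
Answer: $96$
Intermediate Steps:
$W = 8$ ($W = 4 \cdot 2 = 8$)
$o{\left(b \right)} = -4$
$g = 1$
$r{\left(j,x \right)} = -6$ ($r{\left(j,x \right)} = \left(-5 - 2\right) + 1 = -7 + 1 = -6$)
$\left(9 + \left(0 + 5\right) \left(-5\right)\right) r{\left(1,o{\left(-1 \right)} \right)} = \left(9 + \left(0 + 5\right) \left(-5\right)\right) \left(-6\right) = \left(9 + 5 \left(-5\right)\right) \left(-6\right) = \left(9 - 25\right) \left(-6\right) = \left(-16\right) \left(-6\right) = 96$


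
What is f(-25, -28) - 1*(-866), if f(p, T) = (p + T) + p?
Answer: 788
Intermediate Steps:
f(p, T) = T + 2*p (f(p, T) = (T + p) + p = T + 2*p)
f(-25, -28) - 1*(-866) = (-28 + 2*(-25)) - 1*(-866) = (-28 - 50) + 866 = -78 + 866 = 788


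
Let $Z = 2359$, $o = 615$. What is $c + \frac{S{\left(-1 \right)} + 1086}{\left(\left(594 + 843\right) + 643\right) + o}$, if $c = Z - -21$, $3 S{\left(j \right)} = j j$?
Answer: $\frac{19245559}{8085} \approx 2380.4$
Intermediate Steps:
$S{\left(j \right)} = \frac{j^{2}}{3}$ ($S{\left(j \right)} = \frac{j j}{3} = \frac{j^{2}}{3}$)
$c = 2380$ ($c = 2359 - -21 = 2359 + 21 = 2380$)
$c + \frac{S{\left(-1 \right)} + 1086}{\left(\left(594 + 843\right) + 643\right) + o} = 2380 + \frac{\frac{\left(-1\right)^{2}}{3} + 1086}{\left(\left(594 + 843\right) + 643\right) + 615} = 2380 + \frac{\frac{1}{3} \cdot 1 + 1086}{\left(1437 + 643\right) + 615} = 2380 + \frac{\frac{1}{3} + 1086}{2080 + 615} = 2380 + \frac{3259}{3 \cdot 2695} = 2380 + \frac{3259}{3} \cdot \frac{1}{2695} = 2380 + \frac{3259}{8085} = \frac{19245559}{8085}$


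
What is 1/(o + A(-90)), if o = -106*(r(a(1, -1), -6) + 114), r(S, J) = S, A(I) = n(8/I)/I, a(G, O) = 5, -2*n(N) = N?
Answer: -2025/25543351 ≈ -7.9277e-5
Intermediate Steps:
n(N) = -N/2
A(I) = -4/I**2 (A(I) = (-4/I)/I = -4/I**2)
o = -12614 (o = -106*(5 + 114) = -106*119 = -12614)
1/(o + A(-90)) = 1/(-12614 - 4/(-90)**2) = 1/(-12614 - 4*1/8100) = 1/(-12614 - 1/2025) = 1/(-25543351/2025) = -2025/25543351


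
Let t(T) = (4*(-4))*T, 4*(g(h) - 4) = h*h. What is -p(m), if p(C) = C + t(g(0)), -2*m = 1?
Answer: 129/2 ≈ 64.500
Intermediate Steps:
m = -1/2 (m = -1/2*1 = -1/2 ≈ -0.50000)
g(h) = 4 + h**2/4 (g(h) = 4 + (h*h)/4 = 4 + h**2/4)
t(T) = -16*T
p(C) = -64 + C (p(C) = C - 16*(4 + (1/4)*0**2) = C - 16*(4 + (1/4)*0) = C - 16*(4 + 0) = C - 16*4 = C - 64 = -64 + C)
-p(m) = -(-64 - 1/2) = -1*(-129/2) = 129/2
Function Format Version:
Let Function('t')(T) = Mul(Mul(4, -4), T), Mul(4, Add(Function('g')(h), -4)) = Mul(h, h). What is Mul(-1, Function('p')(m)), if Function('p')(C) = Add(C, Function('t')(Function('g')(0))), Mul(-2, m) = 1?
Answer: Rational(129, 2) ≈ 64.500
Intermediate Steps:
m = Rational(-1, 2) (m = Mul(Rational(-1, 2), 1) = Rational(-1, 2) ≈ -0.50000)
Function('g')(h) = Add(4, Mul(Rational(1, 4), Pow(h, 2))) (Function('g')(h) = Add(4, Mul(Rational(1, 4), Mul(h, h))) = Add(4, Mul(Rational(1, 4), Pow(h, 2))))
Function('t')(T) = Mul(-16, T)
Function('p')(C) = Add(-64, C) (Function('p')(C) = Add(C, Mul(-16, Add(4, Mul(Rational(1, 4), Pow(0, 2))))) = Add(C, Mul(-16, Add(4, Mul(Rational(1, 4), 0)))) = Add(C, Mul(-16, Add(4, 0))) = Add(C, Mul(-16, 4)) = Add(C, -64) = Add(-64, C))
Mul(-1, Function('p')(m)) = Mul(-1, Add(-64, Rational(-1, 2))) = Mul(-1, Rational(-129, 2)) = Rational(129, 2)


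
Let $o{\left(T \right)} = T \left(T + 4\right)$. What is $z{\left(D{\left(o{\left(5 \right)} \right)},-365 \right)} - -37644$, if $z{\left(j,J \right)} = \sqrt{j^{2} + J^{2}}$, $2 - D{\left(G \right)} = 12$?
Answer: $37644 + 5 \sqrt{5333} \approx 38009.0$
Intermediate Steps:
$o{\left(T \right)} = T \left(4 + T\right)$
$D{\left(G \right)} = -10$ ($D{\left(G \right)} = 2 - 12 = -10$)
$z{\left(j,J \right)} = \sqrt{J^{2} + j^{2}}$
$z{\left(D{\left(o{\left(5 \right)} \right)},-365 \right)} - -37644 = \sqrt{\left(-365\right)^{2} + \left(-10\right)^{2}} - -37644 = \sqrt{133225 + 100} + 37644 = \sqrt{133325} + 37644 = 5 \sqrt{5333} + 37644 = 37644 + 5 \sqrt{5333}$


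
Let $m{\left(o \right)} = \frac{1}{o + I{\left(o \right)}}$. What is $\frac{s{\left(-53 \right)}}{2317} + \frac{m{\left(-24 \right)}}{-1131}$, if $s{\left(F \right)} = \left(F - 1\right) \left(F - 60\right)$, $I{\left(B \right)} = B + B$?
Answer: $\frac{496900381}{188677944} \approx 2.6336$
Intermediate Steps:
$I{\left(B \right)} = 2 B$
$m{\left(o \right)} = \frac{1}{3 o}$ ($m{\left(o \right)} = \frac{1}{o + 2 o} = \frac{1}{3 o}$)
$s{\left(F \right)} = \left(-1 + F\right) \left(-60 + F\right)$
$\frac{s{\left(-53 \right)}}{2317} + \frac{m{\left(-24 \right)}}{-1131} = \frac{60 + \left(-53\right)^{2} - -3233}{2317} + \frac{\frac{1}{3} \frac{1}{-24}}{-1131} = \left(60 + 2809 + 3233\right) \frac{1}{2317} + \frac{1}{3} \left(- \frac{1}{24}\right) \left(- \frac{1}{1131}\right) = 6102 \cdot \frac{1}{2317} - - \frac{1}{81432} = \frac{6102}{2317} + \frac{1}{81432} = \frac{496900381}{188677944}$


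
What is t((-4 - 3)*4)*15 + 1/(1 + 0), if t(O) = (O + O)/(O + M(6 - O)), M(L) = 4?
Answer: 36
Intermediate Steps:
t(O) = 2*O/(4 + O) (t(O) = (O + O)/(O + 4) = (2*O)/(4 + O) = 2*O/(4 + O))
t((-4 - 3)*4)*15 + 1/(1 + 0) = (2*((-4 - 3)*4)/(4 + (-4 - 3)*4))*15 + 1/(1 + 0) = (2*(-7*4)/(4 - 7*4))*15 + 1/1 = (2*(-28)/(4 - 28))*15 + 1 = (2*(-28)/(-24))*15 + 1 = (2*(-28)*(-1/24))*15 + 1 = (7/3)*15 + 1 = 35 + 1 = 36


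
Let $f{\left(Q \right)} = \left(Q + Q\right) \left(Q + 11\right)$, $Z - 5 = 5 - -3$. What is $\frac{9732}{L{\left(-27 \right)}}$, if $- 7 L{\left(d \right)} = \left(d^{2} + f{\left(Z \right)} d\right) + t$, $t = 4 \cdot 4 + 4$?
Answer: $\frac{68124}{16099} \approx 4.2316$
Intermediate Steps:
$Z = 13$ ($Z = 5 + \left(5 - -3\right) = 5 + \left(5 + 3\right) = 5 + 8 = 13$)
$t = 20$ ($t = 16 + 4 = 20$)
$f{\left(Q \right)} = 2 Q \left(11 + Q\right)$
$L{\left(d \right)} = - \frac{20}{7} - \frac{624 d}{7} - \frac{d^{2}}{7}$ ($L{\left(d \right)} = - \frac{\left(d^{2} + 2 \cdot 13 \left(11 + 13\right) d\right) + 20}{7} = - \frac{\left(d^{2} + 2 \cdot 13 \cdot 24 d\right) + 20}{7} = - \frac{\left(d^{2} + 624 d\right) + 20}{7} = - \frac{20 + d^{2} + 624 d}{7} = - \frac{20}{7} - \frac{624 d}{7} - \frac{d^{2}}{7}$)
$\frac{9732}{L{\left(-27 \right)}} = \frac{9732}{- \frac{20}{7} - - \frac{16848}{7} - \frac{\left(-27\right)^{2}}{7}} = \frac{9732}{- \frac{20}{7} + \frac{16848}{7} - \frac{729}{7}} = \frac{9732}{\frac{16099}{7}} = 9732 \cdot \frac{7}{16099} = \frac{68124}{16099}$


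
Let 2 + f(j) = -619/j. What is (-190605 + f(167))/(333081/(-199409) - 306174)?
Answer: 906797842156/1456578395607 ≈ 0.62255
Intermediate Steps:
f(j) = -2 - 619/j
(-190605 + f(167))/(333081/(-199409) - 306174) = (-190605 + (-2 - 619/167))/(333081/(-199409) - 306174) = (-190605 + (-2 - 619*1/167))/(333081*(-1/199409) - 306174) = (-190605 + (-2 - 619/167))/(-47583/28487 - 306174) = (-190605 - 953/167)/(-8722026321/28487) = -31831988/167*(-28487/8722026321) = 906797842156/1456578395607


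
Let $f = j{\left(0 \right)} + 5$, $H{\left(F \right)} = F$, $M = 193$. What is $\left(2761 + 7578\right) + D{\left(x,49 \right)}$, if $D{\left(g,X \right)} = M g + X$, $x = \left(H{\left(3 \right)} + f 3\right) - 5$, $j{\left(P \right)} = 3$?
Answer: $14634$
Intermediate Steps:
$f = 8$ ($f = 3 + 5 = 8$)
$x = 22$ ($x = \left(3 + 8 \cdot 3\right) - 5 = \left(3 + 24\right) - 5 = 27 - 5 = 22$)
$D{\left(g,X \right)} = X + 193 g$ ($D{\left(g,X \right)} = 193 g + X = X + 193 g$)
$\left(2761 + 7578\right) + D{\left(x,49 \right)} = \left(2761 + 7578\right) + \left(49 + 193 \cdot 22\right) = 10339 + \left(49 + 4246\right) = 10339 + 4295 = 14634$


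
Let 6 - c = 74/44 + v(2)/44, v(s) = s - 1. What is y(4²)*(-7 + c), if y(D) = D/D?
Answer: -119/44 ≈ -2.7045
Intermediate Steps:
v(s) = -1 + s
y(D) = 1
c = 189/44 (c = 6 - (74/44 + (-1 + 2)/44) = 6 - (74*(1/44) + 1*(1/44)) = 6 - (37/22 + 1/44) = 6 - 1*75/44 = 6 - 75/44 = 189/44 ≈ 4.2955)
y(4²)*(-7 + c) = 1*(-7 + 189/44) = 1*(-119/44) = -119/44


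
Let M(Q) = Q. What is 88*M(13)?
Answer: 1144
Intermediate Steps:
88*M(13) = 88*13 = 1144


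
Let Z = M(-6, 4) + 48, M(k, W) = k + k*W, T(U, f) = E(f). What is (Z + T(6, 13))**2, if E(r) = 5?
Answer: 529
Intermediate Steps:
T(U, f) = 5
M(k, W) = k + W*k
Z = 18 (Z = -6*(1 + 4) + 48 = -6*5 + 48 = -30 + 48 = 18)
(Z + T(6, 13))**2 = (18 + 5)**2 = 23**2 = 529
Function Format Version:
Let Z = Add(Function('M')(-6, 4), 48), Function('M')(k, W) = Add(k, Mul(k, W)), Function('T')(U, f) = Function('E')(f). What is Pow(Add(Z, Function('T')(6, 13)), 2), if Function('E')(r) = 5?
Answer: 529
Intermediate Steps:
Function('T')(U, f) = 5
Function('M')(k, W) = Add(k, Mul(W, k))
Z = 18 (Z = Add(Mul(-6, Add(1, 4)), 48) = Add(Mul(-6, 5), 48) = Add(-30, 48) = 18)
Pow(Add(Z, Function('T')(6, 13)), 2) = Pow(Add(18, 5), 2) = Pow(23, 2) = 529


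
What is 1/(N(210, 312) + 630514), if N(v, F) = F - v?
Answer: 1/630616 ≈ 1.5858e-6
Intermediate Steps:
1/(N(210, 312) + 630514) = 1/((312 - 1*210) + 630514) = 1/((312 - 210) + 630514) = 1/(102 + 630514) = 1/630616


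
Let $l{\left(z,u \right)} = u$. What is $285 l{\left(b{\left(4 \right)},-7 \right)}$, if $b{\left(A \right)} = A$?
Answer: $-1995$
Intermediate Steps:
$285 l{\left(b{\left(4 \right)},-7 \right)} = 285 \left(-7\right) = -1995$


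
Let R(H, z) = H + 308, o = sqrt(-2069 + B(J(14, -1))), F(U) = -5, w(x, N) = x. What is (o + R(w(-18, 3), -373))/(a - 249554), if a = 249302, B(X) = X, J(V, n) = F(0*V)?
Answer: -145/126 - I*sqrt(2074)/252 ≈ -1.1508 - 0.18072*I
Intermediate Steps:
J(V, n) = -5
o = I*sqrt(2074) (o = sqrt(-2069 - 5) = sqrt(-2074) = I*sqrt(2074) ≈ 45.541*I)
R(H, z) = 308 + H
(o + R(w(-18, 3), -373))/(a - 249554) = (I*sqrt(2074) + (308 - 18))/(249302 - 249554) = (I*sqrt(2074) + 290)/(-252) = (290 + I*sqrt(2074))*(-1/252) = -145/126 - I*sqrt(2074)/252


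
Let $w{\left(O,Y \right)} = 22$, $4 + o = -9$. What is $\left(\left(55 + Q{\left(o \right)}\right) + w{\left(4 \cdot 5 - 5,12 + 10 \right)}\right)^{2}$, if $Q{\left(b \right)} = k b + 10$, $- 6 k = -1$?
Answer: $\frac{259081}{36} \approx 7196.7$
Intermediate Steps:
$o = -13$ ($o = -4 - 9 = -13$)
$k = \frac{1}{6}$ ($k = \left(- \frac{1}{6}\right) \left(-1\right) = \frac{1}{6} \approx 0.16667$)
$Q{\left(b \right)} = 10 + \frac{b}{6}$ ($Q{\left(b \right)} = \frac{b}{6} + 10 = 10 + \frac{b}{6}$)
$\left(\left(55 + Q{\left(o \right)}\right) + w{\left(4 \cdot 5 - 5,12 + 10 \right)}\right)^{2} = \left(\left(55 + \left(10 + \frac{1}{6} \left(-13\right)\right)\right) + 22\right)^{2} = \left(\left(55 + \left(10 - \frac{13}{6}\right)\right) + 22\right)^{2} = \left(\left(55 + \frac{47}{6}\right) + 22\right)^{2} = \left(\frac{377}{6} + 22\right)^{2} = \left(\frac{509}{6}\right)^{2} = \frac{259081}{36}$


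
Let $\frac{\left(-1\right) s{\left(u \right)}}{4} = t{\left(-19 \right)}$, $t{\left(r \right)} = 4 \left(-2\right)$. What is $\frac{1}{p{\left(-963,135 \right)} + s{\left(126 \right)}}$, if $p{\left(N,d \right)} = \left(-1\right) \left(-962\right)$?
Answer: $\frac{1}{994} \approx 0.001006$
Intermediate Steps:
$t{\left(r \right)} = -8$
$s{\left(u \right)} = 32$ ($s{\left(u \right)} = \left(-4\right) \left(-8\right) = 32$)
$p{\left(N,d \right)} = 962$
$\frac{1}{p{\left(-963,135 \right)} + s{\left(126 \right)}} = \frac{1}{962 + 32} = \frac{1}{994}$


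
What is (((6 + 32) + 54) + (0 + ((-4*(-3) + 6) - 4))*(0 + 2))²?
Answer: 14400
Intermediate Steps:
(((6 + 32) + 54) + (0 + ((-4*(-3) + 6) - 4))*(0 + 2))² = ((38 + 54) + (0 + ((12 + 6) - 4))*2)² = (92 + (0 + (18 - 4))*2)² = (92 + (0 + 14)*2)² = (92 + 14*2)² = (92 + 28)² = 120² = 14400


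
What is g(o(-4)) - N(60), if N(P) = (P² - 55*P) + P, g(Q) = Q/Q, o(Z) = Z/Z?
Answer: -359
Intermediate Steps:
o(Z) = 1
g(Q) = 1
N(P) = P² - 54*P
g(o(-4)) - N(60) = 1 - 60*(-54 + 60) = 1 - 60*6 = 1 - 1*360 = 1 - 360 = -359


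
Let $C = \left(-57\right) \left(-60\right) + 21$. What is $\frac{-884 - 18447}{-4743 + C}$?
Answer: $\frac{19331}{1302} \approx 14.847$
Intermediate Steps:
$C = 3441$ ($C = 3420 + 21 = 3441$)
$\frac{-884 - 18447}{-4743 + C} = \frac{-884 - 18447}{-4743 + 3441} = - \frac{19331}{-1302} = \left(-19331\right) \left(- \frac{1}{1302}\right) = \frac{19331}{1302}$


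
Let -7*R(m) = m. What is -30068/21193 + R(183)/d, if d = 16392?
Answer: -1151333637/810589864 ≈ -1.4204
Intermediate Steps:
R(m) = -m/7
-30068/21193 + R(183)/d = -30068/21193 - ⅐*183/16392 = -30068*1/21193 - 183/7*1/16392 = -30068/21193 - 61/38248 = -1151333637/810589864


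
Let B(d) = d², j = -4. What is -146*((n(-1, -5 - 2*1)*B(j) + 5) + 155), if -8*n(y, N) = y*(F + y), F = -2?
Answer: -22484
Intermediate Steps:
n(y, N) = -y*(-2 + y)/8
-146*((n(-1, -5 - 2*1)*B(j) + 5) + 155) = -146*((((⅛)*(-1)*(2 - 1*(-1)))*(-4)² + 5) + 155) = -146*((((⅛)*(-1)*(2 + 1))*16 + 5) + 155) = -146*((((⅛)*(-1)*3)*16 + 5) + 155) = -146*((-3/8*16 + 5) + 155) = -146*((-6 + 5) + 155) = -146*(-1 + 155) = -146*154 = -22484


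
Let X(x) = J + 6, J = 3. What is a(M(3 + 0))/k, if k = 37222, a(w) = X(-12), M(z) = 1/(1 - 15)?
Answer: 9/37222 ≈ 0.00024179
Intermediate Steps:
X(x) = 9 (X(x) = 3 + 6 = 9)
M(z) = -1/14 (M(z) = 1/(-14) = -1/14)
a(w) = 9
a(M(3 + 0))/k = 9/37222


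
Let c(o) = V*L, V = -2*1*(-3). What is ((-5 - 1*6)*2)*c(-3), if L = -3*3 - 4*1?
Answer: 1716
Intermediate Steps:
V = 6 (V = -2*(-3) = 6)
L = -13 (L = -9 - 4 = -13)
c(o) = -78 (c(o) = 6*(-13) = -78)
((-5 - 1*6)*2)*c(-3) = ((-5 - 1*6)*2)*(-78) = ((-5 - 6)*2)*(-78) = -11*2*(-78) = -22*(-78) = 1716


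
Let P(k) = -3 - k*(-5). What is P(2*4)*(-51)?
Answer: -1887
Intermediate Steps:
P(k) = -3 + 5*k (P(k) = -3 - (-5)*k = -3 + 5*k)
P(2*4)*(-51) = (-3 + 5*(2*4))*(-51) = (-3 + 5*8)*(-51) = (-3 + 40)*(-51) = 37*(-51) = -1887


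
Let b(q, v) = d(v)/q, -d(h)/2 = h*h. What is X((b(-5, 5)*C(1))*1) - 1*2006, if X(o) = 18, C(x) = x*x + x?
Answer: -1988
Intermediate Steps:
d(h) = -2*h² (d(h) = -2*h*h = -2*h²)
C(x) = x + x² (C(x) = x² + x = x + x²)
b(q, v) = -2*v²/q (b(q, v) = (-2*v²)/q = -2*v²/q)
X((b(-5, 5)*C(1))*1) - 1*2006 = 18 - 1*2006 = 18 - 2006 = -1988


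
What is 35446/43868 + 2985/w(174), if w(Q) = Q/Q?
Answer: 65490713/21934 ≈ 2985.8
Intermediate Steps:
w(Q) = 1
35446/43868 + 2985/w(174) = 35446/43868 + 2985/1 = 35446*(1/43868) + 2985*1 = 17723/21934 + 2985 = 65490713/21934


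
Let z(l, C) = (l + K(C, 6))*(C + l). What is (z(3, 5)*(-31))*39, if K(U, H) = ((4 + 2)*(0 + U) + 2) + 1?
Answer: -348192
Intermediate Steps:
K(U, H) = 3 + 6*U (K(U, H) = (6*U + 2) + 1 = (2 + 6*U) + 1 = 3 + 6*U)
z(l, C) = (C + l)*(3 + l + 6*C) (z(l, C) = (l + (3 + 6*C))*(C + l) = (3 + l + 6*C)*(C + l) = (C + l)*(3 + l + 6*C))
(z(3, 5)*(-31))*39 = ((3² + 3*5 + 3*3 + 6*5² + 7*5*3)*(-31))*39 = ((9 + 15 + 9 + 6*25 + 105)*(-31))*39 = ((9 + 15 + 9 + 150 + 105)*(-31))*39 = (288*(-31))*39 = -8928*39 = -348192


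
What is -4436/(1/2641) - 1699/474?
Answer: -5553137323/474 ≈ -1.1715e+7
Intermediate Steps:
-4436/(1/2641) - 1699/474 = -4436/1/2641 - 1699*1/474 = -4436*2641 - 1699/474 = -11715476 - 1699/474 = -5553137323/474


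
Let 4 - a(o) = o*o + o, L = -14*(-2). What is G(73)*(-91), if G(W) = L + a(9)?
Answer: 5278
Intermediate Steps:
L = 28
a(o) = 4 - o - o² (a(o) = 4 - (o*o + o) = 4 - (o² + o) = 4 - (o + o²) = 4 + (-o - o²) = 4 - o - o²)
G(W) = -58 (G(W) = 28 + (4 - 1*9 - 1*9²) = 28 + (4 - 9 - 1*81) = 28 + (4 - 9 - 81) = 28 - 86 = -58)
G(73)*(-91) = -58*(-91) = 5278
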